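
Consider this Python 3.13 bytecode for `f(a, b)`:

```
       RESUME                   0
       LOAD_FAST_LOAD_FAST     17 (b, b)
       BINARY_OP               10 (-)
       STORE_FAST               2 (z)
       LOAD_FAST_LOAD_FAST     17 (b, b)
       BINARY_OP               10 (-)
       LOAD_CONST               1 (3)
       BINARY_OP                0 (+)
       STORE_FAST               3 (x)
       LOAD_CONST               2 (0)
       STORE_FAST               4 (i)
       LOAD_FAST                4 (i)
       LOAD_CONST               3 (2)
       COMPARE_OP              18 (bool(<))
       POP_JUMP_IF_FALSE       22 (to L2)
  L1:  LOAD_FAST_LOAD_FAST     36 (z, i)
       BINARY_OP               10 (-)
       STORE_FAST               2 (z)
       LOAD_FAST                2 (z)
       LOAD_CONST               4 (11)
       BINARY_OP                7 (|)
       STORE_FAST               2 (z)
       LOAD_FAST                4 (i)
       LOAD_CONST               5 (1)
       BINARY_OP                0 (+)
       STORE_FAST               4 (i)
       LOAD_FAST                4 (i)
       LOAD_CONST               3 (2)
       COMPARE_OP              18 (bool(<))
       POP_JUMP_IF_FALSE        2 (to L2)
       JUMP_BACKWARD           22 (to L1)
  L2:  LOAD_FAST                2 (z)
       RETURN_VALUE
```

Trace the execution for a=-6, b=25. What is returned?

LOAD_FAST_LOAD_FAST b,b → push 25,25. Stack: [25, 25]
BINARY_OP - → 25 - 25 = 0. Stack: [0]
STORE_FAST z → z=0. Stack: []
LOAD_FAST_LOAD_FAST b,b → push 25,25. Stack: [25, 25]
BINARY_OP - → 25 - 25 = 0. Stack: [0]
LOAD_CONST → push 3. Stack: [0, 3]
BINARY_OP + → 0 + 3 = 3. Stack: [3]
STORE_FAST x → x=3. Stack: []
LOAD_CONST → push 0. Stack: [0]
STORE_FAST i → i=0. Stack: []
LOAD_FAST i → push 0. Stack: [0]
LOAD_CONST → push 2. Stack: [0, 2]
COMPARE_OP bool(<) → 0 vs 2 = True. Stack: [True]
POP_JUMP_IF_FALSE → pop True; no jump. Stack: []
LOAD_FAST_LOAD_FAST z,i → push 0,0. Stack: [0, 0]
BINARY_OP - → 0 - 0 = 0. Stack: [0]
STORE_FAST z → z=0. Stack: []
LOAD_FAST z → push 0. Stack: [0]
LOAD_CONST → push 11. Stack: [0, 11]
BINARY_OP | → 0 | 11 = 11. Stack: [11]
STORE_FAST z → z=11. Stack: []
LOAD_FAST i → push 0. Stack: [0]
LOAD_CONST → push 1. Stack: [0, 1]
BINARY_OP + → 0 + 1 = 1. Stack: [1]
STORE_FAST i → i=1. Stack: []
LOAD_FAST i → push 1. Stack: [1]
LOAD_CONST → push 2. Stack: [1, 2]
COMPARE_OP bool(<) → 1 vs 2 = True. Stack: [True]
POP_JUMP_IF_FALSE → pop True; no jump. Stack: []
LOAD_FAST_LOAD_FAST z,i → push 11,1. Stack: [11, 1]
BINARY_OP - → 11 - 1 = 10. Stack: [10]
STORE_FAST z → z=10. Stack: []
LOAD_FAST z → push 10. Stack: [10]
LOAD_CONST → push 11. Stack: [10, 11]
BINARY_OP | → 10 | 11 = 11. Stack: [11]
STORE_FAST z → z=11. Stack: []
LOAD_FAST i → push 1. Stack: [1]
LOAD_CONST → push 1. Stack: [1, 1]
BINARY_OP + → 1 + 1 = 2. Stack: [2]
STORE_FAST i → i=2. Stack: []
LOAD_FAST i → push 2. Stack: [2]
LOAD_CONST → push 2. Stack: [2, 2]
COMPARE_OP bool(<) → 2 vs 2 = False. Stack: [False]
POP_JUMP_IF_FALSE → pop False; jump. Stack: []
LOAD_FAST z → push 11. Stack: [11]
RETURN_VALUE → return 11.

11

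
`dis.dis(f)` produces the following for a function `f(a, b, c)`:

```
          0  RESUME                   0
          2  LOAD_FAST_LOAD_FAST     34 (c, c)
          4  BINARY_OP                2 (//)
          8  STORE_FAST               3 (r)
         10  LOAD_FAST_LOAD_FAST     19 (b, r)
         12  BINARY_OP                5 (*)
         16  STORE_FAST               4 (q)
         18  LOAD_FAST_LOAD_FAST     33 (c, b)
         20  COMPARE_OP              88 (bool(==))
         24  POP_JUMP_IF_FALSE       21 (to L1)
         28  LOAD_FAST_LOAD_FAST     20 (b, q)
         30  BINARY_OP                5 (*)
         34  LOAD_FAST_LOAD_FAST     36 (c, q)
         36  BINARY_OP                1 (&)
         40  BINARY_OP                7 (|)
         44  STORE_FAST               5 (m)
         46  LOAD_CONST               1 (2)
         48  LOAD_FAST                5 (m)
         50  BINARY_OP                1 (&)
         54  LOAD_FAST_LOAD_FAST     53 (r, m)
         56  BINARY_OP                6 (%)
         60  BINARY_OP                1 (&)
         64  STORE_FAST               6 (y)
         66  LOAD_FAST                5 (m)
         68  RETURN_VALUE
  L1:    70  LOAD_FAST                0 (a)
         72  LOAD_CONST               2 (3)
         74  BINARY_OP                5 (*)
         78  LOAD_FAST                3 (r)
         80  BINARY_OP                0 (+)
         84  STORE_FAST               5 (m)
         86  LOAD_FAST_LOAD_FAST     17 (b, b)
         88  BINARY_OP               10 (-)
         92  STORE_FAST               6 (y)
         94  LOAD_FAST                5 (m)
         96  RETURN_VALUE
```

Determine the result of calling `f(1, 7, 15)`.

LOAD_FAST_LOAD_FAST c,c → push 15,15. Stack: [15, 15]
BINARY_OP // → 15 // 15 = 1. Stack: [1]
STORE_FAST r → r=1. Stack: []
LOAD_FAST_LOAD_FAST b,r → push 7,1. Stack: [7, 1]
BINARY_OP * → 7 * 1 = 7. Stack: [7]
STORE_FAST q → q=7. Stack: []
LOAD_FAST_LOAD_FAST c,b → push 15,7. Stack: [15, 7]
COMPARE_OP bool(==) → 15 vs 7 = False. Stack: [False]
POP_JUMP_IF_FALSE → pop False; jump. Stack: []
LOAD_FAST a → push 1. Stack: [1]
LOAD_CONST → push 3. Stack: [1, 3]
BINARY_OP * → 1 * 3 = 3. Stack: [3]
LOAD_FAST r → push 1. Stack: [3, 1]
BINARY_OP + → 3 + 1 = 4. Stack: [4]
STORE_FAST m → m=4. Stack: []
LOAD_FAST_LOAD_FAST b,b → push 7,7. Stack: [7, 7]
BINARY_OP - → 7 - 7 = 0. Stack: [0]
STORE_FAST y → y=0. Stack: []
LOAD_FAST m → push 4. Stack: [4]
RETURN_VALUE → return 4.

4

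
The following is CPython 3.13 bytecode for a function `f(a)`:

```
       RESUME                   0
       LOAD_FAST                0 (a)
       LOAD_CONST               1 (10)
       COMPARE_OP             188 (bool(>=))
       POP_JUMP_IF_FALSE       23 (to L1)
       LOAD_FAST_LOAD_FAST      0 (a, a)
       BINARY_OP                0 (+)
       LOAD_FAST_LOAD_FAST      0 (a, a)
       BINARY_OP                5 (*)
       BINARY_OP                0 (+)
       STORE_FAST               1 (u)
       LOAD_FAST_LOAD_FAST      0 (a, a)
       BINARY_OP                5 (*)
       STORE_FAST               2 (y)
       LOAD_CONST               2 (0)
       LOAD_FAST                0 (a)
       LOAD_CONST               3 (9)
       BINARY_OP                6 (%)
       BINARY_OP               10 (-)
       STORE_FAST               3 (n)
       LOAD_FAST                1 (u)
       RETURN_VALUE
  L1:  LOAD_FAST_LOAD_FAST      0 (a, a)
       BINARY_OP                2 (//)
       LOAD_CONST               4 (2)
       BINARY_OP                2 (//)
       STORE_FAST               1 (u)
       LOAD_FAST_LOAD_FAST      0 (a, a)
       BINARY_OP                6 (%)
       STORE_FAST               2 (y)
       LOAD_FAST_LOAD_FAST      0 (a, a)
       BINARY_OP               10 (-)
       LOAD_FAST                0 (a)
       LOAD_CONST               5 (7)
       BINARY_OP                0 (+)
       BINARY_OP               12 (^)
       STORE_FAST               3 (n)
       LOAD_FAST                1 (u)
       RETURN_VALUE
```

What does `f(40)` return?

LOAD_FAST a → push 40. Stack: [40]
LOAD_CONST → push 10. Stack: [40, 10]
COMPARE_OP bool(>=) → 40 vs 10 = True. Stack: [True]
POP_JUMP_IF_FALSE → pop True; no jump. Stack: []
LOAD_FAST_LOAD_FAST a,a → push 40,40. Stack: [40, 40]
BINARY_OP + → 40 + 40 = 80. Stack: [80]
LOAD_FAST_LOAD_FAST a,a → push 40,40. Stack: [80, 40, 40]
BINARY_OP * → 40 * 40 = 1600. Stack: [80, 1600]
BINARY_OP + → 80 + 1600 = 1680. Stack: [1680]
STORE_FAST u → u=1680. Stack: []
LOAD_FAST_LOAD_FAST a,a → push 40,40. Stack: [40, 40]
BINARY_OP * → 40 * 40 = 1600. Stack: [1600]
STORE_FAST y → y=1600. Stack: []
LOAD_CONST → push 0. Stack: [0]
LOAD_FAST a → push 40. Stack: [0, 40]
LOAD_CONST → push 9. Stack: [0, 40, 9]
BINARY_OP % → 40 % 9 = 4. Stack: [0, 4]
BINARY_OP - → 0 - 4 = -4. Stack: [-4]
STORE_FAST n → n=-4. Stack: []
LOAD_FAST u → push 1680. Stack: [1680]
RETURN_VALUE → return 1680.

1680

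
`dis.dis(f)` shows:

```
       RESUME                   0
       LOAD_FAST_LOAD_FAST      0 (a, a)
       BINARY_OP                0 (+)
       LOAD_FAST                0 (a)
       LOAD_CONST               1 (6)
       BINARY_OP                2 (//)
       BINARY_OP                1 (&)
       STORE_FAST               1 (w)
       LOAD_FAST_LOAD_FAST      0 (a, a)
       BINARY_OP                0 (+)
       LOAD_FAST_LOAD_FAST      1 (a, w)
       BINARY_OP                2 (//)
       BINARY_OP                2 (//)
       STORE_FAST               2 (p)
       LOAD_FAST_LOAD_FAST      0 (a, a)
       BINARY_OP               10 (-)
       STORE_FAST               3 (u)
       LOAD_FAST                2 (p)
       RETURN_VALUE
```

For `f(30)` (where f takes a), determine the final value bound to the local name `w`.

4

LOAD_FAST_LOAD_FAST a,a → push 30,30. Stack: [30, 30]
BINARY_OP + → 30 + 30 = 60. Stack: [60]
LOAD_FAST a → push 30. Stack: [60, 30]
LOAD_CONST → push 6. Stack: [60, 30, 6]
BINARY_OP // → 30 // 6 = 5. Stack: [60, 5]
BINARY_OP & → 60 & 5 = 4. Stack: [4]
STORE_FAST w → w=4. Stack: []
LOAD_FAST_LOAD_FAST a,a → push 30,30. Stack: [30, 30]
BINARY_OP + → 30 + 30 = 60. Stack: [60]
LOAD_FAST_LOAD_FAST a,w → push 30,4. Stack: [60, 30, 4]
BINARY_OP // → 30 // 4 = 7. Stack: [60, 7]
BINARY_OP // → 60 // 7 = 8. Stack: [8]
STORE_FAST p → p=8. Stack: []
LOAD_FAST_LOAD_FAST a,a → push 30,30. Stack: [30, 30]
BINARY_OP - → 30 - 30 = 0. Stack: [0]
STORE_FAST u → u=0. Stack: []
LOAD_FAST p → push 8. Stack: [8]
RETURN_VALUE → return 8.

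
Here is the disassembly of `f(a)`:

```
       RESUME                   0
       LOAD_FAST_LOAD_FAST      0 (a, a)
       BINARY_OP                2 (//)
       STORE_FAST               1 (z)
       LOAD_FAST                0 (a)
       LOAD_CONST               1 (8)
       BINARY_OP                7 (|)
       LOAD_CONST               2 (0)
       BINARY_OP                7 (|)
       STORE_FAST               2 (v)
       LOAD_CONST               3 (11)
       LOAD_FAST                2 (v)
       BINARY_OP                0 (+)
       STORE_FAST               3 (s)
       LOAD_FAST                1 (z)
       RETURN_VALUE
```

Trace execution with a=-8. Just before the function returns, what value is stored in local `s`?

3

LOAD_FAST_LOAD_FAST a,a → push -8,-8. Stack: [-8, -8]
BINARY_OP // → -8 // -8 = 1. Stack: [1]
STORE_FAST z → z=1. Stack: []
LOAD_FAST a → push -8. Stack: [-8]
LOAD_CONST → push 8. Stack: [-8, 8]
BINARY_OP | → -8 | 8 = -8. Stack: [-8]
LOAD_CONST → push 0. Stack: [-8, 0]
BINARY_OP | → -8 | 0 = -8. Stack: [-8]
STORE_FAST v → v=-8. Stack: []
LOAD_CONST → push 11. Stack: [11]
LOAD_FAST v → push -8. Stack: [11, -8]
BINARY_OP + → 11 + -8 = 3. Stack: [3]
STORE_FAST s → s=3. Stack: []
LOAD_FAST z → push 1. Stack: [1]
RETURN_VALUE → return 1.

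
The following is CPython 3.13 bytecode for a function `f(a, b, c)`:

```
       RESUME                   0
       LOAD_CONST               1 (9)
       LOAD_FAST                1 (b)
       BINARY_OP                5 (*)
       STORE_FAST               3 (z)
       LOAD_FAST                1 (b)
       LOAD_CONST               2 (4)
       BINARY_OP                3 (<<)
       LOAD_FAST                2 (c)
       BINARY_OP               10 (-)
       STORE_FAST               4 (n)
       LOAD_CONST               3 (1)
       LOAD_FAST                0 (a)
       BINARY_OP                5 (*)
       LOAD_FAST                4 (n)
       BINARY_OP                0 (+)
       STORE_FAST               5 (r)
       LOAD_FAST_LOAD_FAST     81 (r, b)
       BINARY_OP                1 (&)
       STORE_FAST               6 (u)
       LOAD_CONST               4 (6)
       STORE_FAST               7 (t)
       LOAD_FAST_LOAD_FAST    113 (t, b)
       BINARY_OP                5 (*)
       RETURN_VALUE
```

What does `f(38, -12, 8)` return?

-72

LOAD_CONST → push 9. Stack: [9]
LOAD_FAST b → push -12. Stack: [9, -12]
BINARY_OP * → 9 * -12 = -108. Stack: [-108]
STORE_FAST z → z=-108. Stack: []
LOAD_FAST b → push -12. Stack: [-12]
LOAD_CONST → push 4. Stack: [-12, 4]
BINARY_OP << → -12 << 4 = -192. Stack: [-192]
LOAD_FAST c → push 8. Stack: [-192, 8]
BINARY_OP - → -192 - 8 = -200. Stack: [-200]
STORE_FAST n → n=-200. Stack: []
LOAD_CONST → push 1. Stack: [1]
LOAD_FAST a → push 38. Stack: [1, 38]
BINARY_OP * → 1 * 38 = 38. Stack: [38]
LOAD_FAST n → push -200. Stack: [38, -200]
BINARY_OP + → 38 + -200 = -162. Stack: [-162]
STORE_FAST r → r=-162. Stack: []
LOAD_FAST_LOAD_FAST r,b → push -162,-12. Stack: [-162, -12]
BINARY_OP & → -162 & -12 = -172. Stack: [-172]
STORE_FAST u → u=-172. Stack: []
LOAD_CONST → push 6. Stack: [6]
STORE_FAST t → t=6. Stack: []
LOAD_FAST_LOAD_FAST t,b → push 6,-12. Stack: [6, -12]
BINARY_OP * → 6 * -12 = -72. Stack: [-72]
RETURN_VALUE → return -72.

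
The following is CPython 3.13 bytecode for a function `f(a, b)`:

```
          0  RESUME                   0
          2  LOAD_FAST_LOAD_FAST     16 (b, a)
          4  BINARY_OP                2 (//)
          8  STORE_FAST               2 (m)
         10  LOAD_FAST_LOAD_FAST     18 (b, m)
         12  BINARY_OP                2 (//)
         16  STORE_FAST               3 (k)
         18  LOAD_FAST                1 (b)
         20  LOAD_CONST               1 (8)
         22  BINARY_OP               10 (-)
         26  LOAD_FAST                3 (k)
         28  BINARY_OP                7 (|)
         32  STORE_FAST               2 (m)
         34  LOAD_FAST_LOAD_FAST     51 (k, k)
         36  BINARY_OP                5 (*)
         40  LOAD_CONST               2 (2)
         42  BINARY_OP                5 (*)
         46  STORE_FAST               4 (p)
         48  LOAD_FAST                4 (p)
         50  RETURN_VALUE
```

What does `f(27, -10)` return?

200

LOAD_FAST_LOAD_FAST b,a → push -10,27. Stack: [-10, 27]
BINARY_OP // → -10 // 27 = -1. Stack: [-1]
STORE_FAST m → m=-1. Stack: []
LOAD_FAST_LOAD_FAST b,m → push -10,-1. Stack: [-10, -1]
BINARY_OP // → -10 // -1 = 10. Stack: [10]
STORE_FAST k → k=10. Stack: []
LOAD_FAST b → push -10. Stack: [-10]
LOAD_CONST → push 8. Stack: [-10, 8]
BINARY_OP - → -10 - 8 = -18. Stack: [-18]
LOAD_FAST k → push 10. Stack: [-18, 10]
BINARY_OP | → -18 | 10 = -18. Stack: [-18]
STORE_FAST m → m=-18. Stack: []
LOAD_FAST_LOAD_FAST k,k → push 10,10. Stack: [10, 10]
BINARY_OP * → 10 * 10 = 100. Stack: [100]
LOAD_CONST → push 2. Stack: [100, 2]
BINARY_OP * → 100 * 2 = 200. Stack: [200]
STORE_FAST p → p=200. Stack: []
LOAD_FAST p → push 200. Stack: [200]
RETURN_VALUE → return 200.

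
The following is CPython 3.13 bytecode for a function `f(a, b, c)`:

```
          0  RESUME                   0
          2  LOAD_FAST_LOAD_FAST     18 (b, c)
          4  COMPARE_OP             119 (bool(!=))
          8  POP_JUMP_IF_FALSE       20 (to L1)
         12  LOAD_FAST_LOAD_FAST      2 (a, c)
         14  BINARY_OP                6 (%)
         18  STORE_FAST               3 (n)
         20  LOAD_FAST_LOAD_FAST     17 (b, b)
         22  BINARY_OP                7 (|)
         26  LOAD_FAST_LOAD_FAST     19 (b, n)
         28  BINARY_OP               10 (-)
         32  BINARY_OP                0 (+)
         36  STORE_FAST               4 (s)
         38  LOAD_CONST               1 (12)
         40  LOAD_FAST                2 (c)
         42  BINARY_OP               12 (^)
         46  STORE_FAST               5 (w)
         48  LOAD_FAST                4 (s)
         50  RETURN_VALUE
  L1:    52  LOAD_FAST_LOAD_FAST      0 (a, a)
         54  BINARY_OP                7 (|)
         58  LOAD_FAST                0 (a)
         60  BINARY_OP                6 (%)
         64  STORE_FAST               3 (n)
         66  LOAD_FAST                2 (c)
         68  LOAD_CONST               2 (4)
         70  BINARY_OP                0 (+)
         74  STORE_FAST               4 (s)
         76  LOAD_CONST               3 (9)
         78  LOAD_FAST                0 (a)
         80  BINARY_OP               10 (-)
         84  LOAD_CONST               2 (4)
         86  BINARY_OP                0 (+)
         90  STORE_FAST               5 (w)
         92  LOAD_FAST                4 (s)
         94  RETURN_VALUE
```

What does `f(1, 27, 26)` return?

LOAD_FAST_LOAD_FAST b,c → push 27,26. Stack: [27, 26]
COMPARE_OP bool(!=) → 27 vs 26 = True. Stack: [True]
POP_JUMP_IF_FALSE → pop True; no jump. Stack: []
LOAD_FAST_LOAD_FAST a,c → push 1,26. Stack: [1, 26]
BINARY_OP % → 1 % 26 = 1. Stack: [1]
STORE_FAST n → n=1. Stack: []
LOAD_FAST_LOAD_FAST b,b → push 27,27. Stack: [27, 27]
BINARY_OP | → 27 | 27 = 27. Stack: [27]
LOAD_FAST_LOAD_FAST b,n → push 27,1. Stack: [27, 27, 1]
BINARY_OP - → 27 - 1 = 26. Stack: [27, 26]
BINARY_OP + → 27 + 26 = 53. Stack: [53]
STORE_FAST s → s=53. Stack: []
LOAD_CONST → push 12. Stack: [12]
LOAD_FAST c → push 26. Stack: [12, 26]
BINARY_OP ^ → 12 ^ 26 = 22. Stack: [22]
STORE_FAST w → w=22. Stack: []
LOAD_FAST s → push 53. Stack: [53]
RETURN_VALUE → return 53.

53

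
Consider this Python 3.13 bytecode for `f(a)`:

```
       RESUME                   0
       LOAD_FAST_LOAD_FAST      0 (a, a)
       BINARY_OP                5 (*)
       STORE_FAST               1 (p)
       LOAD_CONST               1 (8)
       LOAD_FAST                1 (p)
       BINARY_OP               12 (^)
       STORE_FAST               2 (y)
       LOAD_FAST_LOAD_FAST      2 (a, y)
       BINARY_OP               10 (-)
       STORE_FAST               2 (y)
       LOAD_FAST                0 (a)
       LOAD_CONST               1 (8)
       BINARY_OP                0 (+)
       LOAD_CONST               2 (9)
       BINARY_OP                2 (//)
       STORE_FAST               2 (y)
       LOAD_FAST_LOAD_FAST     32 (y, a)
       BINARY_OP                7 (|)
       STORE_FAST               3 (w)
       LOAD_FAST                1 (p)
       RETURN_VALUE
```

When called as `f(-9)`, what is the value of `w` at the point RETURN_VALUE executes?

LOAD_FAST_LOAD_FAST a,a → push -9,-9. Stack: [-9, -9]
BINARY_OP * → -9 * -9 = 81. Stack: [81]
STORE_FAST p → p=81. Stack: []
LOAD_CONST → push 8. Stack: [8]
LOAD_FAST p → push 81. Stack: [8, 81]
BINARY_OP ^ → 8 ^ 81 = 89. Stack: [89]
STORE_FAST y → y=89. Stack: []
LOAD_FAST_LOAD_FAST a,y → push -9,89. Stack: [-9, 89]
BINARY_OP - → -9 - 89 = -98. Stack: [-98]
STORE_FAST y → y=-98. Stack: []
LOAD_FAST a → push -9. Stack: [-9]
LOAD_CONST → push 8. Stack: [-9, 8]
BINARY_OP + → -9 + 8 = -1. Stack: [-1]
LOAD_CONST → push 9. Stack: [-1, 9]
BINARY_OP // → -1 // 9 = -1. Stack: [-1]
STORE_FAST y → y=-1. Stack: []
LOAD_FAST_LOAD_FAST y,a → push -1,-9. Stack: [-1, -9]
BINARY_OP | → -1 | -9 = -1. Stack: [-1]
STORE_FAST w → w=-1. Stack: []
LOAD_FAST p → push 81. Stack: [81]
RETURN_VALUE → return 81.

-1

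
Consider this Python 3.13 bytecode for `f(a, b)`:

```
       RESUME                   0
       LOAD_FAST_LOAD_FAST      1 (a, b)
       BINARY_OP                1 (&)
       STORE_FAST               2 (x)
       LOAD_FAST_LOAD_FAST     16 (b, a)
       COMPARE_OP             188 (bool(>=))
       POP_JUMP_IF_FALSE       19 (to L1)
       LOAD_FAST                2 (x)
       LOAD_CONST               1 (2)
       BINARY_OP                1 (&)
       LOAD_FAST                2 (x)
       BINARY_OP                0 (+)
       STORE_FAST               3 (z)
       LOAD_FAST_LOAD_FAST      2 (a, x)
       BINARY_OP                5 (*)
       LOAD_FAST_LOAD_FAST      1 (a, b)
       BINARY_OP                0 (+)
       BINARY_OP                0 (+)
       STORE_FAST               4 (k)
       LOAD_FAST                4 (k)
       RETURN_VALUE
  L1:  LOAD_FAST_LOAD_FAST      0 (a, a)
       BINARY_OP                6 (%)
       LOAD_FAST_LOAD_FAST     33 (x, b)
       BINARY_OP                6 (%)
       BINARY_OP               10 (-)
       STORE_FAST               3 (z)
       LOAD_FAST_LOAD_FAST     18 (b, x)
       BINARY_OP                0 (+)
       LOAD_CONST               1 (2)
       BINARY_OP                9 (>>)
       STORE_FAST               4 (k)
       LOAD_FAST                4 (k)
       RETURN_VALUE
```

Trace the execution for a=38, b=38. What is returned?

LOAD_FAST_LOAD_FAST a,b → push 38,38. Stack: [38, 38]
BINARY_OP & → 38 & 38 = 38. Stack: [38]
STORE_FAST x → x=38. Stack: []
LOAD_FAST_LOAD_FAST b,a → push 38,38. Stack: [38, 38]
COMPARE_OP bool(>=) → 38 vs 38 = True. Stack: [True]
POP_JUMP_IF_FALSE → pop True; no jump. Stack: []
LOAD_FAST x → push 38. Stack: [38]
LOAD_CONST → push 2. Stack: [38, 2]
BINARY_OP & → 38 & 2 = 2. Stack: [2]
LOAD_FAST x → push 38. Stack: [2, 38]
BINARY_OP + → 2 + 38 = 40. Stack: [40]
STORE_FAST z → z=40. Stack: []
LOAD_FAST_LOAD_FAST a,x → push 38,38. Stack: [38, 38]
BINARY_OP * → 38 * 38 = 1444. Stack: [1444]
LOAD_FAST_LOAD_FAST a,b → push 38,38. Stack: [1444, 38, 38]
BINARY_OP + → 38 + 38 = 76. Stack: [1444, 76]
BINARY_OP + → 1444 + 76 = 1520. Stack: [1520]
STORE_FAST k → k=1520. Stack: []
LOAD_FAST k → push 1520. Stack: [1520]
RETURN_VALUE → return 1520.

1520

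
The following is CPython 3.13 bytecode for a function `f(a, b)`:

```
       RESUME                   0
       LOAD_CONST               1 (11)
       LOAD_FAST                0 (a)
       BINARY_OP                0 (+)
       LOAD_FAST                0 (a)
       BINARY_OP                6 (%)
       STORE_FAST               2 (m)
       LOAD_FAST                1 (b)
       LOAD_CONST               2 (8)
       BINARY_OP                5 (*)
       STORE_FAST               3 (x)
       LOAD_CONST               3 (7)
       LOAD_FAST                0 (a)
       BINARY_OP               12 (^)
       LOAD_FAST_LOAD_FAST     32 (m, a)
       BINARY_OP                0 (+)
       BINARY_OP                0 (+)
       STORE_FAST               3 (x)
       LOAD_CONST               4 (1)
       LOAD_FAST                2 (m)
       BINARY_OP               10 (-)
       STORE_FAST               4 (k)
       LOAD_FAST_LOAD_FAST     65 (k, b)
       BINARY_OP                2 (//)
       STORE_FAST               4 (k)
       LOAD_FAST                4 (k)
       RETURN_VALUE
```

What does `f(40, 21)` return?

-1

LOAD_CONST → push 11. Stack: [11]
LOAD_FAST a → push 40. Stack: [11, 40]
BINARY_OP + → 11 + 40 = 51. Stack: [51]
LOAD_FAST a → push 40. Stack: [51, 40]
BINARY_OP % → 51 % 40 = 11. Stack: [11]
STORE_FAST m → m=11. Stack: []
LOAD_FAST b → push 21. Stack: [21]
LOAD_CONST → push 8. Stack: [21, 8]
BINARY_OP * → 21 * 8 = 168. Stack: [168]
STORE_FAST x → x=168. Stack: []
LOAD_CONST → push 7. Stack: [7]
LOAD_FAST a → push 40. Stack: [7, 40]
BINARY_OP ^ → 7 ^ 40 = 47. Stack: [47]
LOAD_FAST_LOAD_FAST m,a → push 11,40. Stack: [47, 11, 40]
BINARY_OP + → 11 + 40 = 51. Stack: [47, 51]
BINARY_OP + → 47 + 51 = 98. Stack: [98]
STORE_FAST x → x=98. Stack: []
LOAD_CONST → push 1. Stack: [1]
LOAD_FAST m → push 11. Stack: [1, 11]
BINARY_OP - → 1 - 11 = -10. Stack: [-10]
STORE_FAST k → k=-10. Stack: []
LOAD_FAST_LOAD_FAST k,b → push -10,21. Stack: [-10, 21]
BINARY_OP // → -10 // 21 = -1. Stack: [-1]
STORE_FAST k → k=-1. Stack: []
LOAD_FAST k → push -1. Stack: [-1]
RETURN_VALUE → return -1.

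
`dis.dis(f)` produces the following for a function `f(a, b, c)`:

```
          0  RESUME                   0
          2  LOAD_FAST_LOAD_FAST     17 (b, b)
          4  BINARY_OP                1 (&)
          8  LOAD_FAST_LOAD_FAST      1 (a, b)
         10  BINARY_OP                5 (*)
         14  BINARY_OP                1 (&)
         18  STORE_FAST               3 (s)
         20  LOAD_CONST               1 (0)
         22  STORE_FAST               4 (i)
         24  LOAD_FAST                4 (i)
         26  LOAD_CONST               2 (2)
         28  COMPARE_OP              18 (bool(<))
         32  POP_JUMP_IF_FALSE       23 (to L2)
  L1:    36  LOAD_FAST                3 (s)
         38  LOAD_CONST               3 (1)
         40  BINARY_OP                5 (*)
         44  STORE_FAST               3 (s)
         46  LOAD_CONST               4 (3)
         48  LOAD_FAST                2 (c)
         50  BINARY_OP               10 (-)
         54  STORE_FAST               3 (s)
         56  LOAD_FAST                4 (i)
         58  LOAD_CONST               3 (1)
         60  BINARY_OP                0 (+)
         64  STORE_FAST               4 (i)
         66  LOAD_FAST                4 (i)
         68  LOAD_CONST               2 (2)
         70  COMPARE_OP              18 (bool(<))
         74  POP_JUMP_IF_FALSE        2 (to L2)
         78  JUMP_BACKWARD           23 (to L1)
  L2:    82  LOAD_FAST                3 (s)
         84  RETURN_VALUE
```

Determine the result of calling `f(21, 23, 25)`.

LOAD_FAST_LOAD_FAST b,b → push 23,23. Stack: [23, 23]
BINARY_OP & → 23 & 23 = 23. Stack: [23]
LOAD_FAST_LOAD_FAST a,b → push 21,23. Stack: [23, 21, 23]
BINARY_OP * → 21 * 23 = 483. Stack: [23, 483]
BINARY_OP & → 23 & 483 = 3. Stack: [3]
STORE_FAST s → s=3. Stack: []
LOAD_CONST → push 0. Stack: [0]
STORE_FAST i → i=0. Stack: []
LOAD_FAST i → push 0. Stack: [0]
LOAD_CONST → push 2. Stack: [0, 2]
COMPARE_OP bool(<) → 0 vs 2 = True. Stack: [True]
POP_JUMP_IF_FALSE → pop True; no jump. Stack: []
LOAD_FAST s → push 3. Stack: [3]
LOAD_CONST → push 1. Stack: [3, 1]
BINARY_OP * → 3 * 1 = 3. Stack: [3]
STORE_FAST s → s=3. Stack: []
LOAD_CONST → push 3. Stack: [3]
LOAD_FAST c → push 25. Stack: [3, 25]
BINARY_OP - → 3 - 25 = -22. Stack: [-22]
STORE_FAST s → s=-22. Stack: []
LOAD_FAST i → push 0. Stack: [0]
LOAD_CONST → push 1. Stack: [0, 1]
BINARY_OP + → 0 + 1 = 1. Stack: [1]
STORE_FAST i → i=1. Stack: []
LOAD_FAST i → push 1. Stack: [1]
LOAD_CONST → push 2. Stack: [1, 2]
COMPARE_OP bool(<) → 1 vs 2 = True. Stack: [True]
POP_JUMP_IF_FALSE → pop True; no jump. Stack: []
LOAD_FAST s → push -22. Stack: [-22]
LOAD_CONST → push 1. Stack: [-22, 1]
BINARY_OP * → -22 * 1 = -22. Stack: [-22]
STORE_FAST s → s=-22. Stack: []
LOAD_CONST → push 3. Stack: [3]
LOAD_FAST c → push 25. Stack: [3, 25]
BINARY_OP - → 3 - 25 = -22. Stack: [-22]
STORE_FAST s → s=-22. Stack: []
LOAD_FAST i → push 1. Stack: [1]
LOAD_CONST → push 1. Stack: [1, 1]
BINARY_OP + → 1 + 1 = 2. Stack: [2]
STORE_FAST i → i=2. Stack: []
LOAD_FAST i → push 2. Stack: [2]
LOAD_CONST → push 2. Stack: [2, 2]
COMPARE_OP bool(<) → 2 vs 2 = False. Stack: [False]
POP_JUMP_IF_FALSE → pop False; jump. Stack: []
LOAD_FAST s → push -22. Stack: [-22]
RETURN_VALUE → return -22.

-22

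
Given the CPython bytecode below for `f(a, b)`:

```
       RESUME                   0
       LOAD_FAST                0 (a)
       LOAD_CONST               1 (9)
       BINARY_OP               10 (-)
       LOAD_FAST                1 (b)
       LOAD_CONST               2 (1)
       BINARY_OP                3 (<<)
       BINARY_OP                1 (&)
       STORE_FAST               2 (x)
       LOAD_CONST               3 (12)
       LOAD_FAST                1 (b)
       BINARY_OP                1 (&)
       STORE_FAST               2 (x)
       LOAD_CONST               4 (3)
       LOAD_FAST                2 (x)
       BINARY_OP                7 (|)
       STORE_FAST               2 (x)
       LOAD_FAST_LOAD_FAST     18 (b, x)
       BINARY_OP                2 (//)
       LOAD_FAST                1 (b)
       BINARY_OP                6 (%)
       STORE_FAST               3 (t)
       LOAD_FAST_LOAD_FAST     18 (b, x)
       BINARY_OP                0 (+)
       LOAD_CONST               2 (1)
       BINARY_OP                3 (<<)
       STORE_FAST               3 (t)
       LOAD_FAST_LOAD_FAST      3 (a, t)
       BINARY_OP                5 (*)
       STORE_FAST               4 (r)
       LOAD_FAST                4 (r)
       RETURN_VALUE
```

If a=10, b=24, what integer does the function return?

LOAD_FAST a → push 10. Stack: [10]
LOAD_CONST → push 9. Stack: [10, 9]
BINARY_OP - → 10 - 9 = 1. Stack: [1]
LOAD_FAST b → push 24. Stack: [1, 24]
LOAD_CONST → push 1. Stack: [1, 24, 1]
BINARY_OP << → 24 << 1 = 48. Stack: [1, 48]
BINARY_OP & → 1 & 48 = 0. Stack: [0]
STORE_FAST x → x=0. Stack: []
LOAD_CONST → push 12. Stack: [12]
LOAD_FAST b → push 24. Stack: [12, 24]
BINARY_OP & → 12 & 24 = 8. Stack: [8]
STORE_FAST x → x=8. Stack: []
LOAD_CONST → push 3. Stack: [3]
LOAD_FAST x → push 8. Stack: [3, 8]
BINARY_OP | → 3 | 8 = 11. Stack: [11]
STORE_FAST x → x=11. Stack: []
LOAD_FAST_LOAD_FAST b,x → push 24,11. Stack: [24, 11]
BINARY_OP // → 24 // 11 = 2. Stack: [2]
LOAD_FAST b → push 24. Stack: [2, 24]
BINARY_OP % → 2 % 24 = 2. Stack: [2]
STORE_FAST t → t=2. Stack: []
LOAD_FAST_LOAD_FAST b,x → push 24,11. Stack: [24, 11]
BINARY_OP + → 24 + 11 = 35. Stack: [35]
LOAD_CONST → push 1. Stack: [35, 1]
BINARY_OP << → 35 << 1 = 70. Stack: [70]
STORE_FAST t → t=70. Stack: []
LOAD_FAST_LOAD_FAST a,t → push 10,70. Stack: [10, 70]
BINARY_OP * → 10 * 70 = 700. Stack: [700]
STORE_FAST r → r=700. Stack: []
LOAD_FAST r → push 700. Stack: [700]
RETURN_VALUE → return 700.

700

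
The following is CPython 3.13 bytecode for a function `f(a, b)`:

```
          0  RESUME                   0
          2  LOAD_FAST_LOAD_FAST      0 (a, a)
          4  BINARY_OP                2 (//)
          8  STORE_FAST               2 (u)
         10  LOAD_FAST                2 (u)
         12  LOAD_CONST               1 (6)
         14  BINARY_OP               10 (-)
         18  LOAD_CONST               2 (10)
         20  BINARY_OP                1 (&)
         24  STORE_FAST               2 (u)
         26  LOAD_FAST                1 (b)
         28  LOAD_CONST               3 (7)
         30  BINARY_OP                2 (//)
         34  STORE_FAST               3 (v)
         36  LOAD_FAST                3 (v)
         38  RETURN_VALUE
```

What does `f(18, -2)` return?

-1

LOAD_FAST_LOAD_FAST a,a → push 18,18. Stack: [18, 18]
BINARY_OP // → 18 // 18 = 1. Stack: [1]
STORE_FAST u → u=1. Stack: []
LOAD_FAST u → push 1. Stack: [1]
LOAD_CONST → push 6. Stack: [1, 6]
BINARY_OP - → 1 - 6 = -5. Stack: [-5]
LOAD_CONST → push 10. Stack: [-5, 10]
BINARY_OP & → -5 & 10 = 10. Stack: [10]
STORE_FAST u → u=10. Stack: []
LOAD_FAST b → push -2. Stack: [-2]
LOAD_CONST → push 7. Stack: [-2, 7]
BINARY_OP // → -2 // 7 = -1. Stack: [-1]
STORE_FAST v → v=-1. Stack: []
LOAD_FAST v → push -1. Stack: [-1]
RETURN_VALUE → return -1.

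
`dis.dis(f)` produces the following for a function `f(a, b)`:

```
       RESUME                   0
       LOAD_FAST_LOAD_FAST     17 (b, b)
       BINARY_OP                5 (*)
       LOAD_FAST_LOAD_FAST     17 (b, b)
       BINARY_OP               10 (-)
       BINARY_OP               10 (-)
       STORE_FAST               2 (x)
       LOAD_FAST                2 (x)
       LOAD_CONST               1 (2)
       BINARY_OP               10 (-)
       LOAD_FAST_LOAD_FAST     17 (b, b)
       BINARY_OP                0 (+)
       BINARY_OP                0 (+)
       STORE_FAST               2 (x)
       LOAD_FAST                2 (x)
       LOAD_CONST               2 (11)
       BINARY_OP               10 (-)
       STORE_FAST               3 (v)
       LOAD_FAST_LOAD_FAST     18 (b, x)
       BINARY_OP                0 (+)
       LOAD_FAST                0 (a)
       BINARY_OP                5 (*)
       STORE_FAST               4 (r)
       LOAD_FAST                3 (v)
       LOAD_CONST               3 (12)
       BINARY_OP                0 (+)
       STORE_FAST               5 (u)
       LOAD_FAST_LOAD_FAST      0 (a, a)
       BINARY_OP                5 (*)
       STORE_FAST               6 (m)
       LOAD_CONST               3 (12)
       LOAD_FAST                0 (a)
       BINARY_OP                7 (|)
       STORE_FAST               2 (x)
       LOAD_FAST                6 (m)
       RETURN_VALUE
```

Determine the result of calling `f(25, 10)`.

625

LOAD_FAST_LOAD_FAST b,b → push 10,10. Stack: [10, 10]
BINARY_OP * → 10 * 10 = 100. Stack: [100]
LOAD_FAST_LOAD_FAST b,b → push 10,10. Stack: [100, 10, 10]
BINARY_OP - → 10 - 10 = 0. Stack: [100, 0]
BINARY_OP - → 100 - 0 = 100. Stack: [100]
STORE_FAST x → x=100. Stack: []
LOAD_FAST x → push 100. Stack: [100]
LOAD_CONST → push 2. Stack: [100, 2]
BINARY_OP - → 100 - 2 = 98. Stack: [98]
LOAD_FAST_LOAD_FAST b,b → push 10,10. Stack: [98, 10, 10]
BINARY_OP + → 10 + 10 = 20. Stack: [98, 20]
BINARY_OP + → 98 + 20 = 118. Stack: [118]
STORE_FAST x → x=118. Stack: []
LOAD_FAST x → push 118. Stack: [118]
LOAD_CONST → push 11. Stack: [118, 11]
BINARY_OP - → 118 - 11 = 107. Stack: [107]
STORE_FAST v → v=107. Stack: []
LOAD_FAST_LOAD_FAST b,x → push 10,118. Stack: [10, 118]
BINARY_OP + → 10 + 118 = 128. Stack: [128]
LOAD_FAST a → push 25. Stack: [128, 25]
BINARY_OP * → 128 * 25 = 3200. Stack: [3200]
STORE_FAST r → r=3200. Stack: []
LOAD_FAST v → push 107. Stack: [107]
LOAD_CONST → push 12. Stack: [107, 12]
BINARY_OP + → 107 + 12 = 119. Stack: [119]
STORE_FAST u → u=119. Stack: []
LOAD_FAST_LOAD_FAST a,a → push 25,25. Stack: [25, 25]
BINARY_OP * → 25 * 25 = 625. Stack: [625]
STORE_FAST m → m=625. Stack: []
LOAD_CONST → push 12. Stack: [12]
LOAD_FAST a → push 25. Stack: [12, 25]
BINARY_OP | → 12 | 25 = 29. Stack: [29]
STORE_FAST x → x=29. Stack: []
LOAD_FAST m → push 625. Stack: [625]
RETURN_VALUE → return 625.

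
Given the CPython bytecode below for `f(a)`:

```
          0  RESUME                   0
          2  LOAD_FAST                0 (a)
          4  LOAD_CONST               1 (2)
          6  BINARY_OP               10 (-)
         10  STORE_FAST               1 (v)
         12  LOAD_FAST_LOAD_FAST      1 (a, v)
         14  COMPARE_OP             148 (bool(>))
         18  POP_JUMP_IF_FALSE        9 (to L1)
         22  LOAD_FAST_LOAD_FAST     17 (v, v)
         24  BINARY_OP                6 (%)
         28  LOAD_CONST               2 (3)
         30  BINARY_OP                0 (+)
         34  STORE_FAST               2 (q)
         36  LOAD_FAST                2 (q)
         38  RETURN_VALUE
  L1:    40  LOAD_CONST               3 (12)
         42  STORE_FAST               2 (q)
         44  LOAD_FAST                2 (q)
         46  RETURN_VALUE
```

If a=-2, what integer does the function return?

3

LOAD_FAST a → push -2. Stack: [-2]
LOAD_CONST → push 2. Stack: [-2, 2]
BINARY_OP - → -2 - 2 = -4. Stack: [-4]
STORE_FAST v → v=-4. Stack: []
LOAD_FAST_LOAD_FAST a,v → push -2,-4. Stack: [-2, -4]
COMPARE_OP bool(>) → -2 vs -4 = True. Stack: [True]
POP_JUMP_IF_FALSE → pop True; no jump. Stack: []
LOAD_FAST_LOAD_FAST v,v → push -4,-4. Stack: [-4, -4]
BINARY_OP % → -4 % -4 = 0. Stack: [0]
LOAD_CONST → push 3. Stack: [0, 3]
BINARY_OP + → 0 + 3 = 3. Stack: [3]
STORE_FAST q → q=3. Stack: []
LOAD_FAST q → push 3. Stack: [3]
RETURN_VALUE → return 3.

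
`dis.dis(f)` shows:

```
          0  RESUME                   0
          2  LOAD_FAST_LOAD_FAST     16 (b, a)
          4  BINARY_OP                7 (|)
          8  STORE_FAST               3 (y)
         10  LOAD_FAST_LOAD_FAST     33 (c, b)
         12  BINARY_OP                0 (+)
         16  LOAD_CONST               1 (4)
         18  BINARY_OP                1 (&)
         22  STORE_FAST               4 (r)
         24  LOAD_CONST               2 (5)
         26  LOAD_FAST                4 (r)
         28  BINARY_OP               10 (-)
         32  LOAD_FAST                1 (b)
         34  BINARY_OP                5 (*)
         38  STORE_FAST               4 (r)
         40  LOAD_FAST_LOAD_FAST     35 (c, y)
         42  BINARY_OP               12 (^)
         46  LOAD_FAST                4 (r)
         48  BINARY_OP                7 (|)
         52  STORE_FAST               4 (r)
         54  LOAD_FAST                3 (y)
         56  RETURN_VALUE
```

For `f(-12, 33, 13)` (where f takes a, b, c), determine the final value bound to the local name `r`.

LOAD_FAST_LOAD_FAST b,a → push 33,-12. Stack: [33, -12]
BINARY_OP | → 33 | -12 = -11. Stack: [-11]
STORE_FAST y → y=-11. Stack: []
LOAD_FAST_LOAD_FAST c,b → push 13,33. Stack: [13, 33]
BINARY_OP + → 13 + 33 = 46. Stack: [46]
LOAD_CONST → push 4. Stack: [46, 4]
BINARY_OP & → 46 & 4 = 4. Stack: [4]
STORE_FAST r → r=4. Stack: []
LOAD_CONST → push 5. Stack: [5]
LOAD_FAST r → push 4. Stack: [5, 4]
BINARY_OP - → 5 - 4 = 1. Stack: [1]
LOAD_FAST b → push 33. Stack: [1, 33]
BINARY_OP * → 1 * 33 = 33. Stack: [33]
STORE_FAST r → r=33. Stack: []
LOAD_FAST_LOAD_FAST c,y → push 13,-11. Stack: [13, -11]
BINARY_OP ^ → 13 ^ -11 = -8. Stack: [-8]
LOAD_FAST r → push 33. Stack: [-8, 33]
BINARY_OP | → -8 | 33 = -7. Stack: [-7]
STORE_FAST r → r=-7. Stack: []
LOAD_FAST y → push -11. Stack: [-11]
RETURN_VALUE → return -11.

-7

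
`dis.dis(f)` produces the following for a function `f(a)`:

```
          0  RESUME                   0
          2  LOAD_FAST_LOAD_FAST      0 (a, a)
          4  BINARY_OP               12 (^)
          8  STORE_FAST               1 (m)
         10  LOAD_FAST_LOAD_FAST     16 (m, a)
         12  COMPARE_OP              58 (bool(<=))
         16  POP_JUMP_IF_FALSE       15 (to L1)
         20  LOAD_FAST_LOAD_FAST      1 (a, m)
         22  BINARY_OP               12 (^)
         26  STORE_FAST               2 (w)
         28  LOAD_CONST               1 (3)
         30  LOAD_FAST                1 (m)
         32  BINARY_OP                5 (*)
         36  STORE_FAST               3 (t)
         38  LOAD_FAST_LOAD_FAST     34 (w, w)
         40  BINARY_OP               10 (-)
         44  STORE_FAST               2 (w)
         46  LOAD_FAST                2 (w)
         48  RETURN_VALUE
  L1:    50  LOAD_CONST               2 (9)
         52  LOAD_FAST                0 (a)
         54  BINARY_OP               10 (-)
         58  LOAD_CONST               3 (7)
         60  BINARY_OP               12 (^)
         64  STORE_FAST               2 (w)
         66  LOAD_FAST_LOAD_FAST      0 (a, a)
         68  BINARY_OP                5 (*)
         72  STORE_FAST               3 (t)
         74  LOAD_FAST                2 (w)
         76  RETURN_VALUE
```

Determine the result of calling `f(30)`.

0

LOAD_FAST_LOAD_FAST a,a → push 30,30. Stack: [30, 30]
BINARY_OP ^ → 30 ^ 30 = 0. Stack: [0]
STORE_FAST m → m=0. Stack: []
LOAD_FAST_LOAD_FAST m,a → push 0,30. Stack: [0, 30]
COMPARE_OP bool(<=) → 0 vs 30 = True. Stack: [True]
POP_JUMP_IF_FALSE → pop True; no jump. Stack: []
LOAD_FAST_LOAD_FAST a,m → push 30,0. Stack: [30, 0]
BINARY_OP ^ → 30 ^ 0 = 30. Stack: [30]
STORE_FAST w → w=30. Stack: []
LOAD_CONST → push 3. Stack: [3]
LOAD_FAST m → push 0. Stack: [3, 0]
BINARY_OP * → 3 * 0 = 0. Stack: [0]
STORE_FAST t → t=0. Stack: []
LOAD_FAST_LOAD_FAST w,w → push 30,30. Stack: [30, 30]
BINARY_OP - → 30 - 30 = 0. Stack: [0]
STORE_FAST w → w=0. Stack: []
LOAD_FAST w → push 0. Stack: [0]
RETURN_VALUE → return 0.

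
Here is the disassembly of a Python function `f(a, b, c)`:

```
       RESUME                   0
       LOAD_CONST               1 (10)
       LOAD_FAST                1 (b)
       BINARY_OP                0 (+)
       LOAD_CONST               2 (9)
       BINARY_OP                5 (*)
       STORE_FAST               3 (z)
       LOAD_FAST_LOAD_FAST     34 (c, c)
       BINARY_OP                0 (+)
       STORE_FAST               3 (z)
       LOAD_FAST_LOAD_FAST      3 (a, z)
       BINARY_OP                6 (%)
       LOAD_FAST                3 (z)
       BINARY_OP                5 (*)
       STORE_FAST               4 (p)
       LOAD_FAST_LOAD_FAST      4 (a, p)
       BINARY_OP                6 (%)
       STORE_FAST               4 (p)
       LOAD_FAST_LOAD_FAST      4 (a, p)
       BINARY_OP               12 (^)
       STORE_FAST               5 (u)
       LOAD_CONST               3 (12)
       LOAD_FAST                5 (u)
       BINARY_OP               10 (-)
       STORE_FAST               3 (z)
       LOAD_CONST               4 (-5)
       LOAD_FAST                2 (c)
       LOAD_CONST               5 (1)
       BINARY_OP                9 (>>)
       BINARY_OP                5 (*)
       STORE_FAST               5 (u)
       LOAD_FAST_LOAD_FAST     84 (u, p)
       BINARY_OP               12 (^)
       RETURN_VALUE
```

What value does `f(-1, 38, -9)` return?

LOAD_CONST → push 10. Stack: [10]
LOAD_FAST b → push 38. Stack: [10, 38]
BINARY_OP + → 10 + 38 = 48. Stack: [48]
LOAD_CONST → push 9. Stack: [48, 9]
BINARY_OP * → 48 * 9 = 432. Stack: [432]
STORE_FAST z → z=432. Stack: []
LOAD_FAST_LOAD_FAST c,c → push -9,-9. Stack: [-9, -9]
BINARY_OP + → -9 + -9 = -18. Stack: [-18]
STORE_FAST z → z=-18. Stack: []
LOAD_FAST_LOAD_FAST a,z → push -1,-18. Stack: [-1, -18]
BINARY_OP % → -1 % -18 = -1. Stack: [-1]
LOAD_FAST z → push -18. Stack: [-1, -18]
BINARY_OP * → -1 * -18 = 18. Stack: [18]
STORE_FAST p → p=18. Stack: []
LOAD_FAST_LOAD_FAST a,p → push -1,18. Stack: [-1, 18]
BINARY_OP % → -1 % 18 = 17. Stack: [17]
STORE_FAST p → p=17. Stack: []
LOAD_FAST_LOAD_FAST a,p → push -1,17. Stack: [-1, 17]
BINARY_OP ^ → -1 ^ 17 = -18. Stack: [-18]
STORE_FAST u → u=-18. Stack: []
LOAD_CONST → push 12. Stack: [12]
LOAD_FAST u → push -18. Stack: [12, -18]
BINARY_OP - → 12 - -18 = 30. Stack: [30]
STORE_FAST z → z=30. Stack: []
LOAD_CONST → push -5. Stack: [-5]
LOAD_FAST c → push -9. Stack: [-5, -9]
LOAD_CONST → push 1. Stack: [-5, -9, 1]
BINARY_OP >> → -9 >> 1 = -5. Stack: [-5, -5]
BINARY_OP * → -5 * -5 = 25. Stack: [25]
STORE_FAST u → u=25. Stack: []
LOAD_FAST_LOAD_FAST u,p → push 25,17. Stack: [25, 17]
BINARY_OP ^ → 25 ^ 17 = 8. Stack: [8]
RETURN_VALUE → return 8.

8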